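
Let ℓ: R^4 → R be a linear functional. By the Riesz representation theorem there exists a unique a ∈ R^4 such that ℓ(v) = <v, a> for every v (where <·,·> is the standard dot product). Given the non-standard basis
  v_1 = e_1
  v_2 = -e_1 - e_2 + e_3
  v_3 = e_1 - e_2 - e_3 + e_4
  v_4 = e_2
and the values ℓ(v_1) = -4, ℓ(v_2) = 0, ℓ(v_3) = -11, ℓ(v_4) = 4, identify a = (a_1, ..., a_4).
a = (-4, 4, 0, -3)

Write a = (a_1, ..., a_4) in the standard basis. For each basis vector v_i, ℓ(v_i) = <v_i, a> is a linear equation in the a_j's. Collect the n equations into a matrix system V a = ℓ, where row i of V is v_i (expressed in the standard basis). Since V is invertible (lower-triangular with 1s on the diagonal, up to permutation), solve by back-substitution:
  V =
[[1, 0, 0, 0],
 [-1, -1, 1, 0],
 [1, -1, -1, 1],
 [0, 1, 0, 0]]
  V a = (-4, 0, -11, 4)
Solving gives a = (-4, 4, 0, -3).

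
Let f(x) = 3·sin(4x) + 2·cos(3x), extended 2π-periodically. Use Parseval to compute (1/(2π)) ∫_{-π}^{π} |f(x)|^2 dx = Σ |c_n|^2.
Σ |c_n|^2 = 13/2

Expand |f|^2 and use orthogonality of {sin(nx), cos(mx)} on [-π, π]:
  ∫_{-π}^{π} sin(nx)^2 dx = π, ∫ cos(mx)^2 dx = π, and cross terms integrate to 0.
So ∫_{-π}^{π} f(x)^2 dx = 3^2 · π + 2^2 · π = (9 + 4)π.
Divide by 2π: (9 + 4)/2 = 13/2.
By Parseval, this equals Σ |c_n|^2.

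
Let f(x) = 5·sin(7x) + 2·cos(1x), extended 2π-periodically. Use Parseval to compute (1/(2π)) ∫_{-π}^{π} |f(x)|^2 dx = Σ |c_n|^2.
Σ |c_n|^2 = 29/2

Expand |f|^2 and use orthogonality of {sin(nx), cos(mx)} on [-π, π]:
  ∫_{-π}^{π} sin(nx)^2 dx = π, ∫ cos(mx)^2 dx = π, and cross terms integrate to 0.
So ∫_{-π}^{π} f(x)^2 dx = 5^2 · π + 2^2 · π = (25 + 4)π.
Divide by 2π: (25 + 4)/2 = 29/2.
By Parseval, this equals Σ |c_n|^2.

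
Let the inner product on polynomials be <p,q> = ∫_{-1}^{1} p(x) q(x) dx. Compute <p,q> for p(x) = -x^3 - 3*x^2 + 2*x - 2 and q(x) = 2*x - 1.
<p,q> = 118/15

Expand the product: p(x)·q(x) = -2*x^4 - 5*x^3 + 7*x^2 - 6*x + 2.
∫_{-1}^{1} of each monomial x^k gives [2/(k+1) if k even, 0 if k odd]. Integrating term-by-term (or equivalently evaluating the antiderivative F(x) = -2*x^5/5 - 5*x^4/4 + 7*x^3/3 - 3*x^2 + 2*x at the endpoints):
  F(1) − F(−1) = -19/60 − (-491/60) = 118/15.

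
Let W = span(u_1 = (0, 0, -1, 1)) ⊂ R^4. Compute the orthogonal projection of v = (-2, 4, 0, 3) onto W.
proj_W(v) = (0, 0, -3/2, 3/2)

Set up U = [u_1 | ... | u_1] ∈ R^(4×1). The projector onto W = col(U) is P = U (U^T U)^(-1) U^T.
Compute U^T U =
  [2],
and U^T v = (3).
Solve U^T U · c = U^T v for the coefficients: c = (3/2). The projection is proj_W(v) = U c.
Check: (v - proj_W(v)) · u_1 = 0  (should be 0).
Result: proj_W(v) = (0, 0, -3/2, 3/2).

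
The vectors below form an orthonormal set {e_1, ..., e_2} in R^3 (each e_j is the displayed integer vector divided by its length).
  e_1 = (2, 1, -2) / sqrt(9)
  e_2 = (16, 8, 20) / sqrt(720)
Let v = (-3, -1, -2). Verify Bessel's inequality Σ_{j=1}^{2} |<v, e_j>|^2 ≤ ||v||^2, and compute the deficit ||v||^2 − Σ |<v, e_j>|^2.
Σ |<v, e_j>|^2 = 69/5; ||v||^2 = 14; deficit = 1/5

Write each e_j = u_j / sqrt(<u_j, u_j>) where u_j is the displayed integer vector. Then <v, e_j> = <v, u_j> / sqrt(<u_j, u_j>), so |<v, e_j>|^2 = <v, u_j>^2 / <u_j, u_j>.
Coefficients: <v, e_1> = -3/sqrt(9), <v, e_2> = -96/sqrt(720).
Square and sum: Σ |<v, e_j>|^2 = 69/5.
Compute ||v||^2 = v·v = 14.
Deficit = 14 − 69/5 = 1/5 ≥ 0, confirming Bessel's inequality. (The deficit equals ||v − Σ <v,e_j> e_j||^2, the squared distance from v to span{e_j}.)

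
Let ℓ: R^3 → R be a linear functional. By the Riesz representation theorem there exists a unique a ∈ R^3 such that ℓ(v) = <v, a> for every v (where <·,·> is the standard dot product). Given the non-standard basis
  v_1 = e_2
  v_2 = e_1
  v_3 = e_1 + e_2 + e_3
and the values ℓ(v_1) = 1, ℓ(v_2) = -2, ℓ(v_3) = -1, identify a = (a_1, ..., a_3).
a = (-2, 1, 0)

Write a = (a_1, ..., a_3) in the standard basis. For each basis vector v_i, ℓ(v_i) = <v_i, a> is a linear equation in the a_j's. Collect the n equations into a matrix system V a = ℓ, where row i of V is v_i (expressed in the standard basis). Since V is invertible (lower-triangular with 1s on the diagonal, up to permutation), solve by back-substitution:
  V =
[[0, 1, 0],
 [1, 0, 0],
 [1, 1, 1]]
  V a = (1, -2, -1)
Solving gives a = (-2, 1, 0).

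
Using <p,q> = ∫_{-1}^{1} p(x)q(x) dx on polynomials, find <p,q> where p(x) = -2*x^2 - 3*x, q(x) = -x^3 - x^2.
<p,q> = 2

Expand the product: p(x)·q(x) = 2*x^5 + 5*x^4 + 3*x^3.
∫_{-1}^{1} of each monomial x^k gives [2/(k+1) if k even, 0 if k odd]. Integrating term-by-term (or equivalently evaluating the antiderivative F(x) = x^6/3 + x^5 + 3*x^4/4 at the endpoints):
  F(1) − F(−1) = 25/12 − (1/12) = 2.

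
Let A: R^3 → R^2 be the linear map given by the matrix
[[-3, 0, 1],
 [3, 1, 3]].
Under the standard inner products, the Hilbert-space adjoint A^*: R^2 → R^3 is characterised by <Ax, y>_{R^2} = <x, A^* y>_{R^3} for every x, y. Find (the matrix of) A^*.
A^* = A^T =
[[-3, 3],
 [0, 1],
 [1, 3]]

For real matrices with standard dot products, the defining identity <Ax, y> = <x, A^* y> gives (Ax)^T y = x^T (A^*) y, i.e. x^T A^T y = x^T (A^*) y. Since this holds for all x, y, we must have A^* = A^T. Therefore
A^* =
[[-3, 3],
 [0, 1],
 [1, 3]].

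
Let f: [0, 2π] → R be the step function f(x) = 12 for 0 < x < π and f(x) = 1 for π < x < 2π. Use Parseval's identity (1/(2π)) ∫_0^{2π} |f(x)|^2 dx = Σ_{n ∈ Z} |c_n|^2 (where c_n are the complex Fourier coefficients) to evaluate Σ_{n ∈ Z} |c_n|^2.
Σ |c_n|^2 = 145/2

Parseval equates the L^2 energy of f (normalised by 1/(2π)) with the ℓ^2 sum of its Fourier coefficients: (1/(2π)) ∫_0^{2π} |f|^2 = Σ |c_n|^2.
Compute the left side: (1/(2π)) [∫_0^π 12^2 dx + ∫_π^{2π} 1^2 dx] = (1/(2π)) · (144π + 1π) = (144 + 1)/2 = 145/2.
So Σ_{n ∈ Z} |c_n|^2 = 145/2.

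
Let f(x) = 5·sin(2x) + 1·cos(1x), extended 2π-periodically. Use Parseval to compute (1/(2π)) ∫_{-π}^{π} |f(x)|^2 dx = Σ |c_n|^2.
Σ |c_n|^2 = 13

Expand |f|^2 and use orthogonality of {sin(nx), cos(mx)} on [-π, π]:
  ∫_{-π}^{π} sin(nx)^2 dx = π, ∫ cos(mx)^2 dx = π, and cross terms integrate to 0.
So ∫_{-π}^{π} f(x)^2 dx = 5^2 · π + 1^2 · π = (25 + 1)π.
Divide by 2π: (25 + 1)/2 = 13.
By Parseval, this equals Σ |c_n|^2.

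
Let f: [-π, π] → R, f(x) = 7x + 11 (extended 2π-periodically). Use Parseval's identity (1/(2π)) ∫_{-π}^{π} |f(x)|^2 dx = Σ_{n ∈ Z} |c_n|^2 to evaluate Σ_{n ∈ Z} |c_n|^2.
Σ |c_n|^2 = 49π^2/3 + 121

Expand and integrate term by term over [-π, π]:
  ∫ (7x)^2 dx = 49·(2π^3/3); ∫ 2·7·(11)·x dx = 0 (odd integrand); ∫ 11^2 dx = 121·2π.
So (1/(2π)) ∫_{-π}^{π} (7x + 11)^2 dx = 49π^2/3 + 121 = 49π^2/3 + 121.
Parseval ⇒ Σ |c_n|^2 = 49π^2/3 + 121.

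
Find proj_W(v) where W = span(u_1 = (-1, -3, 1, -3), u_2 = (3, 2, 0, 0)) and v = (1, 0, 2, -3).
proj_W(v) = (293/179, -171/179, 157/179, -471/179)

Set up U = [u_1 | ... | u_2] ∈ R^(4×2). The projector onto W = col(U) is P = U (U^T U)^(-1) U^T.
Compute U^T U =
  [20, -9]
  [-9, 13],
and U^T v = (10, 3).
Solve U^T U · c = U^T v for the coefficients: c = (157/179, 150/179). The projection is proj_W(v) = U c.
Check: (v - proj_W(v)) · u_1 = 0  (should be 0).
Check: (v - proj_W(v)) · u_2 = 0  (should be 0).
Result: proj_W(v) = (293/179, -171/179, 157/179, -471/179).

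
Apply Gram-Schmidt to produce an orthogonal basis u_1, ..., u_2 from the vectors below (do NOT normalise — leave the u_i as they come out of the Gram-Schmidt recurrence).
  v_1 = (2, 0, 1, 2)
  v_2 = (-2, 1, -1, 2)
Orthogonal basis:
  u_1 = (2, 0, 1, 2)
  u_2 = (-16/9, 1, -8/9, 20/9)

Apply the Gram-Schmidt recurrence
  u_1 = v_1
  u_i = v_i − Σ_{j<i} ((v_i · u_j) / (u_j · u_j)) · u_j.

Step by step this gives:
  u_1 = (2, 0, 1, 2)
  u_2 = (-16/9, 1, -8/9, 20/9)

Orthogonality check:
  u_2 · u_1 = 0 (should be 0)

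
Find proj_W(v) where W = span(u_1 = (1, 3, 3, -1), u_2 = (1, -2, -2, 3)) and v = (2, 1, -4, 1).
proj_W(v) = (59/82, -93/82, -93/82, 157/82)

Set up U = [u_1 | ... | u_2] ∈ R^(4×2). The projector onto W = col(U) is P = U (U^T U)^(-1) U^T.
Compute U^T U =
  [20, -14]
  [-14, 18],
and U^T v = (-8, 11).
Solve U^T U · c = U^T v for the coefficients: c = (5/82, 27/41). The projection is proj_W(v) = U c.
Check: (v - proj_W(v)) · u_1 = 0  (should be 0).
Check: (v - proj_W(v)) · u_2 = 0  (should be 0).
Result: proj_W(v) = (59/82, -93/82, -93/82, 157/82).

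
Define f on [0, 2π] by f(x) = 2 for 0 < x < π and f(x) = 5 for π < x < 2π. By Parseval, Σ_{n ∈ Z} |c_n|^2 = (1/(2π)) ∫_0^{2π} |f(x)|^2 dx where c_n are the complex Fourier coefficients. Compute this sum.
Σ |c_n|^2 = 29/2

Parseval equates the L^2 energy of f (normalised by 1/(2π)) with the ℓ^2 sum of its Fourier coefficients: (1/(2π)) ∫_0^{2π} |f|^2 = Σ |c_n|^2.
Compute the left side: (1/(2π)) [∫_0^π 2^2 dx + ∫_π^{2π} 5^2 dx] = (1/(2π)) · (4π + 25π) = (4 + 25)/2 = 29/2.
So Σ_{n ∈ Z} |c_n|^2 = 29/2.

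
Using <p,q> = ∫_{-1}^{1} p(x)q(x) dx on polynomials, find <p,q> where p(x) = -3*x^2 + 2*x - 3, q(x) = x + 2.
<p,q> = -44/3

Expand the product: p(x)·q(x) = -3*x^3 - 4*x^2 + x - 6.
∫_{-1}^{1} of each monomial x^k gives [2/(k+1) if k even, 0 if k odd]. Integrating term-by-term (or equivalently evaluating the antiderivative F(x) = -3*x^4/4 - 4*x^3/3 + x^2/2 - 6*x at the endpoints):
  F(1) − F(−1) = -91/12 − (85/12) = -44/3.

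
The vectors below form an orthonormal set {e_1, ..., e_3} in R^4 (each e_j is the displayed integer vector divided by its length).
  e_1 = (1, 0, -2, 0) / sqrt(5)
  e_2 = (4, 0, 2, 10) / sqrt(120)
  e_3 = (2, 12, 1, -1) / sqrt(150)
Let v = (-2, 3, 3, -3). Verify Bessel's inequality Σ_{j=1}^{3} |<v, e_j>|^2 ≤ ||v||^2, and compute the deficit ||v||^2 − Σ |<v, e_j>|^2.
Σ |<v, e_j>|^2 = 774/25; ||v||^2 = 31; deficit = 1/25

Write each e_j = u_j / sqrt(<u_j, u_j>) where u_j is the displayed integer vector. Then <v, e_j> = <v, u_j> / sqrt(<u_j, u_j>), so |<v, e_j>|^2 = <v, u_j>^2 / <u_j, u_j>.
Coefficients: <v, e_1> = -8/sqrt(5), <v, e_2> = -32/sqrt(120), <v, e_3> = 38/sqrt(150).
Square and sum: Σ |<v, e_j>|^2 = 774/25.
Compute ||v||^2 = v·v = 31.
Deficit = 31 − 774/25 = 1/25 ≥ 0, confirming Bessel's inequality. (The deficit equals ||v − Σ <v,e_j> e_j||^2, the squared distance from v to span{e_j}.)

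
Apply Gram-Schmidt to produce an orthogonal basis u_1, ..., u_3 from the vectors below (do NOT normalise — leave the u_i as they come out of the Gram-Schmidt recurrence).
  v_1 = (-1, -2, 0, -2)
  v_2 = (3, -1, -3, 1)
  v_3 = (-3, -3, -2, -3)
Orthogonal basis:
  u_1 = (-1, -2, 0, -2)
  u_2 = (8/3, -5/3, -3, 1/3)
  u_3 = (-92/57, 29/57, -32/19, 17/57)

Apply the Gram-Schmidt recurrence
  u_1 = v_1
  u_i = v_i − Σ_{j<i} ((v_i · u_j) / (u_j · u_j)) · u_j.

Step by step this gives:
  u_1 = (-1, -2, 0, -2)
  u_2 = (8/3, -5/3, -3, 1/3)
  u_3 = (-92/57, 29/57, -32/19, 17/57)

Orthogonality check:
  u_2 · u_1 = 0 (should be 0)
  u_3 · u_1 = 0 (should be 0)
  u_3 · u_2 = 0 (should be 0)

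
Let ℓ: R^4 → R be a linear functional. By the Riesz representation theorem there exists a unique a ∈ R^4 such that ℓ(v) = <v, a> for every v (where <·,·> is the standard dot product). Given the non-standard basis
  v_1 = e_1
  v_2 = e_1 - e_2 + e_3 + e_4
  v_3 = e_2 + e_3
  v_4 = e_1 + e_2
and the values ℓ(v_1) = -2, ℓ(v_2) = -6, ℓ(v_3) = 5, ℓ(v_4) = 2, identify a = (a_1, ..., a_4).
a = (-2, 4, 1, -1)

Write a = (a_1, ..., a_4) in the standard basis. For each basis vector v_i, ℓ(v_i) = <v_i, a> is a linear equation in the a_j's. Collect the n equations into a matrix system V a = ℓ, where row i of V is v_i (expressed in the standard basis). Since V is invertible (lower-triangular with 1s on the diagonal, up to permutation), solve by back-substitution:
  V =
[[1, 0, 0, 0],
 [1, -1, 1, 1],
 [0, 1, 1, 0],
 [1, 1, 0, 0]]
  V a = (-2, -6, 5, 2)
Solving gives a = (-2, 4, 1, -1).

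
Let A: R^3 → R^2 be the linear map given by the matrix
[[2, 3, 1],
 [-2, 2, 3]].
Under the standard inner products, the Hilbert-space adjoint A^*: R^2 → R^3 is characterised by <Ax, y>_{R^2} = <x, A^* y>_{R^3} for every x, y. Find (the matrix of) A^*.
A^* = A^T =
[[2, -2],
 [3, 2],
 [1, 3]]

For real matrices with standard dot products, the defining identity <Ax, y> = <x, A^* y> gives (Ax)^T y = x^T (A^*) y, i.e. x^T A^T y = x^T (A^*) y. Since this holds for all x, y, we must have A^* = A^T. Therefore
A^* =
[[2, -2],
 [3, 2],
 [1, 3]].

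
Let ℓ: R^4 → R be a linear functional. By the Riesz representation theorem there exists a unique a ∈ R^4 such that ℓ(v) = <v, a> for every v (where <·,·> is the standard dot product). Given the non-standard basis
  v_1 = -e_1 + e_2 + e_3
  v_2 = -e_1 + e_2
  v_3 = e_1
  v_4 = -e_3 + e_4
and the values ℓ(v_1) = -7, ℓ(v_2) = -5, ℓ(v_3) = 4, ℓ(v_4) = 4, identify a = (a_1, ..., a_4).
a = (4, -1, -2, 2)

Write a = (a_1, ..., a_4) in the standard basis. For each basis vector v_i, ℓ(v_i) = <v_i, a> is a linear equation in the a_j's. Collect the n equations into a matrix system V a = ℓ, where row i of V is v_i (expressed in the standard basis). Since V is invertible (lower-triangular with 1s on the diagonal, up to permutation), solve by back-substitution:
  V =
[[-1, 1, 1, 0],
 [-1, 1, 0, 0],
 [1, 0, 0, 0],
 [0, 0, -1, 1]]
  V a = (-7, -5, 4, 4)
Solving gives a = (4, -1, -2, 2).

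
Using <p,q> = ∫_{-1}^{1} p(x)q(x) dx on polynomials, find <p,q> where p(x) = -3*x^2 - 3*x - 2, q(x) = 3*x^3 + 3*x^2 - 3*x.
<p,q> = -26/5

Expand the product: p(x)·q(x) = -9*x^5 - 18*x^4 - 6*x^3 + 3*x^2 + 6*x.
∫_{-1}^{1} of each monomial x^k gives [2/(k+1) if k even, 0 if k odd]. Integrating term-by-term (or equivalently evaluating the antiderivative F(x) = -3*x^6/2 - 18*x^5/5 - 3*x^4/2 + x^3 + 3*x^2 at the endpoints):
  F(1) − F(−1) = -13/5 − (13/5) = -26/5.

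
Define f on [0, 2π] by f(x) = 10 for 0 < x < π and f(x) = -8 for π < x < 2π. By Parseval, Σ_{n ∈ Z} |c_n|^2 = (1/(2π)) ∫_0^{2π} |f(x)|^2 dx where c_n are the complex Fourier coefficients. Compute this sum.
Σ |c_n|^2 = 82

Parseval equates the L^2 energy of f (normalised by 1/(2π)) with the ℓ^2 sum of its Fourier coefficients: (1/(2π)) ∫_0^{2π} |f|^2 = Σ |c_n|^2.
Compute the left side: (1/(2π)) [∫_0^π 10^2 dx + ∫_π^{2π} (-8)^2 dx] = (1/(2π)) · (100π + 64π) = (100 + 64)/2 = 82.
So Σ_{n ∈ Z} |c_n|^2 = 82.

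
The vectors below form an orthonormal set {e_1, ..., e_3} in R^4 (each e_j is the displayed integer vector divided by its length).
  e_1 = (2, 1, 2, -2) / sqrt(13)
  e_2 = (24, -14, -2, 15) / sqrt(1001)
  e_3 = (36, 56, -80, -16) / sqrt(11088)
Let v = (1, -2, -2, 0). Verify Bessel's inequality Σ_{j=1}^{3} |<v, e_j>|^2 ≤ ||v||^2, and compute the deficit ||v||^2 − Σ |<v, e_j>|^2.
Σ |<v, e_j>|^2 = 5; ||v||^2 = 9; deficit = 4

Write each e_j = u_j / sqrt(<u_j, u_j>) where u_j is the displayed integer vector. Then <v, e_j> = <v, u_j> / sqrt(<u_j, u_j>), so |<v, e_j>|^2 = <v, u_j>^2 / <u_j, u_j>.
Coefficients: <v, e_1> = -4/sqrt(13), <v, e_2> = 56/sqrt(1001), <v, e_3> = 84/sqrt(11088).
Square and sum: Σ |<v, e_j>|^2 = 5.
Compute ||v||^2 = v·v = 9.
Deficit = 9 − 5 = 4 ≥ 0, confirming Bessel's inequality. (The deficit equals ||v − Σ <v,e_j> e_j||^2, the squared distance from v to span{e_j}.)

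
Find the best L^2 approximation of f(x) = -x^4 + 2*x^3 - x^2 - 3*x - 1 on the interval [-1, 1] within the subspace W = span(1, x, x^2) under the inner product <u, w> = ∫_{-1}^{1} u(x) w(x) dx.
g(x) = -13*x^2/7 - 9*x/5 - 32/35

The best approximation g ∈ W is the orthogonal projection of f onto W. Writing g = a_0 + a_1 x + a_2 x^2, the coefficients solve the normal equations G · a = b where
  G_{ij} = <φ_i, φ_j> and b_i = <f, φ_i>, with φ_0 = 1, φ_1 = x, φ_2 = x^2.
G =
  [2, 0, 2/3]
  [0, 2/3, 0]
  [2/3, 0, 2/5],
b = (-46/15, -6/5, -142/105).
Solving gives a_0 = -32/35, a_1 = -9/5, a_2 = -13/7, so
  g(x) = -13*x^2/7 - 9*x/5 - 32/35.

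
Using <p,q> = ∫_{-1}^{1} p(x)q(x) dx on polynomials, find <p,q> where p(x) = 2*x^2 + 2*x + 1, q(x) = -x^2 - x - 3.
<p,q> = -64/5

Expand the product: p(x)·q(x) = -2*x^4 - 4*x^3 - 9*x^2 - 7*x - 3.
∫_{-1}^{1} of each monomial x^k gives [2/(k+1) if k even, 0 if k odd]. Integrating term-by-term (or equivalently evaluating the antiderivative F(x) = -2*x^5/5 - x^4 - 3*x^3 - 7*x^2/2 - 3*x at the endpoints):
  F(1) − F(−1) = -109/10 − (19/10) = -64/5.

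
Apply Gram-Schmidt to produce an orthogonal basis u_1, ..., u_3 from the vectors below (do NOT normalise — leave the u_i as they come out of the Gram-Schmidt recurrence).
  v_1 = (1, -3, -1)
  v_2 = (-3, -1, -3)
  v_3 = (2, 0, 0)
Orthogonal basis:
  u_1 = (1, -3, -1)
  u_2 = (-36/11, -2/11, -30/11)
  u_3 = (16/25, 12/25, -4/5)

Apply the Gram-Schmidt recurrence
  u_1 = v_1
  u_i = v_i − Σ_{j<i} ((v_i · u_j) / (u_j · u_j)) · u_j.

Step by step this gives:
  u_1 = (1, -3, -1)
  u_2 = (-36/11, -2/11, -30/11)
  u_3 = (16/25, 12/25, -4/5)

Orthogonality check:
  u_2 · u_1 = 0 (should be 0)
  u_3 · u_1 = 0 (should be 0)
  u_3 · u_2 = 0 (should be 0)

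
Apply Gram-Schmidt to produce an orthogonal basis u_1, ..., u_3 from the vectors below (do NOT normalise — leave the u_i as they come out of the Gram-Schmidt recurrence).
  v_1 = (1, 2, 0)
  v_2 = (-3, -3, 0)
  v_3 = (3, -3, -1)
Orthogonal basis:
  u_1 = (1, 2, 0)
  u_2 = (-6/5, 3/5, 0)
  u_3 = (0, 0, -1)

Apply the Gram-Schmidt recurrence
  u_1 = v_1
  u_i = v_i − Σ_{j<i} ((v_i · u_j) / (u_j · u_j)) · u_j.

Step by step this gives:
  u_1 = (1, 2, 0)
  u_2 = (-6/5, 3/5, 0)
  u_3 = (0, 0, -1)

Orthogonality check:
  u_2 · u_1 = 0 (should be 0)
  u_3 · u_1 = 0 (should be 0)
  u_3 · u_2 = 0 (should be 0)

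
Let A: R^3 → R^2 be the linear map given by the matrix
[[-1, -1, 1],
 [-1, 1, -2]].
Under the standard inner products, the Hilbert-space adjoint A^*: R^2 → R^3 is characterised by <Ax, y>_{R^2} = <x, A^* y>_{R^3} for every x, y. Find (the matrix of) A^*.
A^* = A^T =
[[-1, -1],
 [-1, 1],
 [1, -2]]

For real matrices with standard dot products, the defining identity <Ax, y> = <x, A^* y> gives (Ax)^T y = x^T (A^*) y, i.e. x^T A^T y = x^T (A^*) y. Since this holds for all x, y, we must have A^* = A^T. Therefore
A^* =
[[-1, -1],
 [-1, 1],
 [1, -2]].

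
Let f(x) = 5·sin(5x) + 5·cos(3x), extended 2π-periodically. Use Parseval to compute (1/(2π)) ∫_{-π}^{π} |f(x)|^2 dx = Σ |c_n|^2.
Σ |c_n|^2 = 25

Expand |f|^2 and use orthogonality of {sin(nx), cos(mx)} on [-π, π]:
  ∫_{-π}^{π} sin(nx)^2 dx = π, ∫ cos(mx)^2 dx = π, and cross terms integrate to 0.
So ∫_{-π}^{π} f(x)^2 dx = 5^2 · π + 5^2 · π = (25 + 25)π.
Divide by 2π: (25 + 25)/2 = 25.
By Parseval, this equals Σ |c_n|^2.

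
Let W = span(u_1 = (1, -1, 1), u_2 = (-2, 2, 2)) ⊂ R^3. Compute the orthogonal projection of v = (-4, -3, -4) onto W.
proj_W(v) = (-1/2, 1/2, -4)

Set up U = [u_1 | ... | u_2] ∈ R^(3×2). The projector onto W = col(U) is P = U (U^T U)^(-1) U^T.
Compute U^T U =
  [3, -2]
  [-2, 12],
and U^T v = (-5, -6).
Solve U^T U · c = U^T v for the coefficients: c = (-9/4, -7/8). The projection is proj_W(v) = U c.
Check: (v - proj_W(v)) · u_1 = 0  (should be 0).
Check: (v - proj_W(v)) · u_2 = 0  (should be 0).
Result: proj_W(v) = (-1/2, 1/2, -4).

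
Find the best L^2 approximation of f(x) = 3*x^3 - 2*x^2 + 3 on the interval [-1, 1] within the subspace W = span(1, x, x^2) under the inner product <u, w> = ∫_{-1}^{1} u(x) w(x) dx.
g(x) = -2*x^2 + 9*x/5 + 3

The best approximation g ∈ W is the orthogonal projection of f onto W. Writing g = a_0 + a_1 x + a_2 x^2, the coefficients solve the normal equations G · a = b where
  G_{ij} = <φ_i, φ_j> and b_i = <f, φ_i>, with φ_0 = 1, φ_1 = x, φ_2 = x^2.
G =
  [2, 0, 2/3]
  [0, 2/3, 0]
  [2/3, 0, 2/5],
b = (14/3, 6/5, 6/5).
Solving gives a_0 = 3, a_1 = 9/5, a_2 = -2, so
  g(x) = -2*x^2 + 9*x/5 + 3.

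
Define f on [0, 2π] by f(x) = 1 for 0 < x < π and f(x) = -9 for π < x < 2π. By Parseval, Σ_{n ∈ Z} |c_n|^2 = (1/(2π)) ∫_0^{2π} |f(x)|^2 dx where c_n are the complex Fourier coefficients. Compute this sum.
Σ |c_n|^2 = 41

Parseval equates the L^2 energy of f (normalised by 1/(2π)) with the ℓ^2 sum of its Fourier coefficients: (1/(2π)) ∫_0^{2π} |f|^2 = Σ |c_n|^2.
Compute the left side: (1/(2π)) [∫_0^π 1^2 dx + ∫_π^{2π} (-9)^2 dx] = (1/(2π)) · (1π + 81π) = (1 + 81)/2 = 41.
So Σ_{n ∈ Z} |c_n|^2 = 41.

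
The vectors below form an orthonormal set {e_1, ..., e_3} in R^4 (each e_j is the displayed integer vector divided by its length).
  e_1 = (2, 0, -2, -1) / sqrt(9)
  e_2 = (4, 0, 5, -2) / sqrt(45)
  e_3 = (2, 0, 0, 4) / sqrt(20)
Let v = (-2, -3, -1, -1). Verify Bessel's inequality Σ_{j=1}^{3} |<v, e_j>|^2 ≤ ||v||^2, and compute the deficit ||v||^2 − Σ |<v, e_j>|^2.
Σ |<v, e_j>|^2 = 6; ||v||^2 = 15; deficit = 9

Write each e_j = u_j / sqrt(<u_j, u_j>) where u_j is the displayed integer vector. Then <v, e_j> = <v, u_j> / sqrt(<u_j, u_j>), so |<v, e_j>|^2 = <v, u_j>^2 / <u_j, u_j>.
Coefficients: <v, e_1> = -1/sqrt(9), <v, e_2> = -11/sqrt(45), <v, e_3> = -8/sqrt(20).
Square and sum: Σ |<v, e_j>|^2 = 6.
Compute ||v||^2 = v·v = 15.
Deficit = 15 − 6 = 9 ≥ 0, confirming Bessel's inequality. (The deficit equals ||v − Σ <v,e_j> e_j||^2, the squared distance from v to span{e_j}.)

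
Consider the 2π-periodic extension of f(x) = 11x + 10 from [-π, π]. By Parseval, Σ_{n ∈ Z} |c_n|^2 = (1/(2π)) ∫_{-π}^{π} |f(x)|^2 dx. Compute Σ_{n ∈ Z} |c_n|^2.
Σ |c_n|^2 = 121π^2/3 + 100

Expand and integrate term by term over [-π, π]:
  ∫ (11x)^2 dx = 121·(2π^3/3); ∫ 2·11·(10)·x dx = 0 (odd integrand); ∫ 10^2 dx = 100·2π.
So (1/(2π)) ∫_{-π}^{π} (11x + 10)^2 dx = 121π^2/3 + 100 = 121π^2/3 + 100.
Parseval ⇒ Σ |c_n|^2 = 121π^2/3 + 100.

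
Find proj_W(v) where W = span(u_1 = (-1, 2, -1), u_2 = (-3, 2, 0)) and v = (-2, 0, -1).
proj_W(v) = (-42/29, 24/29, 3/29)

Set up U = [u_1 | ... | u_2] ∈ R^(3×2). The projector onto W = col(U) is P = U (U^T U)^(-1) U^T.
Compute U^T U =
  [6, 7]
  [7, 13],
and U^T v = (3, 6).
Solve U^T U · c = U^T v for the coefficients: c = (-3/29, 15/29). The projection is proj_W(v) = U c.
Check: (v - proj_W(v)) · u_1 = 0  (should be 0).
Check: (v - proj_W(v)) · u_2 = 0  (should be 0).
Result: proj_W(v) = (-42/29, 24/29, 3/29).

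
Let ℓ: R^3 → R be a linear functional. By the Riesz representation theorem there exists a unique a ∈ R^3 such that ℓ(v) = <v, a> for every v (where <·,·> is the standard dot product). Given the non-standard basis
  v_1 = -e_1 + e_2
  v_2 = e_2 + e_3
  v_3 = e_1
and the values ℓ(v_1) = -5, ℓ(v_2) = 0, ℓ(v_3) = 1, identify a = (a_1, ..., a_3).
a = (1, -4, 4)

Write a = (a_1, ..., a_3) in the standard basis. For each basis vector v_i, ℓ(v_i) = <v_i, a> is a linear equation in the a_j's. Collect the n equations into a matrix system V a = ℓ, where row i of V is v_i (expressed in the standard basis). Since V is invertible (lower-triangular with 1s on the diagonal, up to permutation), solve by back-substitution:
  V =
[[-1, 1, 0],
 [0, 1, 1],
 [1, 0, 0]]
  V a = (-5, 0, 1)
Solving gives a = (1, -4, 4).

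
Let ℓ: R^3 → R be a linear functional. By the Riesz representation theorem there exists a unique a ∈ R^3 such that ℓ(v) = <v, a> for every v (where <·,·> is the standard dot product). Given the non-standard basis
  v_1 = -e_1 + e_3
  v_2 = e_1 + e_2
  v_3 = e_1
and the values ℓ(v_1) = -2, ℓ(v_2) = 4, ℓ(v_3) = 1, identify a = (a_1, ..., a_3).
a = (1, 3, -1)

Write a = (a_1, ..., a_3) in the standard basis. For each basis vector v_i, ℓ(v_i) = <v_i, a> is a linear equation in the a_j's. Collect the n equations into a matrix system V a = ℓ, where row i of V is v_i (expressed in the standard basis). Since V is invertible (lower-triangular with 1s on the diagonal, up to permutation), solve by back-substitution:
  V =
[[-1, 0, 1],
 [1, 1, 0],
 [1, 0, 0]]
  V a = (-2, 4, 1)
Solving gives a = (1, 3, -1).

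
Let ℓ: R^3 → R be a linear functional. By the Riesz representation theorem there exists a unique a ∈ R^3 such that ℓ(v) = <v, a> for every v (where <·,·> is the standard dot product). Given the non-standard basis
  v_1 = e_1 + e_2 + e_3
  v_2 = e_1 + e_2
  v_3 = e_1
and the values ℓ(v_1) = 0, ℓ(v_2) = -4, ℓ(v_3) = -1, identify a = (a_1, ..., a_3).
a = (-1, -3, 4)

Write a = (a_1, ..., a_3) in the standard basis. For each basis vector v_i, ℓ(v_i) = <v_i, a> is a linear equation in the a_j's. Collect the n equations into a matrix system V a = ℓ, where row i of V is v_i (expressed in the standard basis). Since V is invertible (lower-triangular with 1s on the diagonal, up to permutation), solve by back-substitution:
  V =
[[1, 1, 1],
 [1, 1, 0],
 [1, 0, 0]]
  V a = (0, -4, -1)
Solving gives a = (-1, -3, 4).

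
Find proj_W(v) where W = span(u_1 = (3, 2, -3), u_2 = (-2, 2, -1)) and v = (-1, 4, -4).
proj_W(v) = (-165/197, 860/197, -708/197)

Set up U = [u_1 | ... | u_2] ∈ R^(3×2). The projector onto W = col(U) is P = U (U^T U)^(-1) U^T.
Compute U^T U =
  [22, 1]
  [1, 9],
and U^T v = (17, 14).
Solve U^T U · c = U^T v for the coefficients: c = (139/197, 291/197). The projection is proj_W(v) = U c.
Check: (v - proj_W(v)) · u_1 = 0  (should be 0).
Check: (v - proj_W(v)) · u_2 = 0  (should be 0).
Result: proj_W(v) = (-165/197, 860/197, -708/197).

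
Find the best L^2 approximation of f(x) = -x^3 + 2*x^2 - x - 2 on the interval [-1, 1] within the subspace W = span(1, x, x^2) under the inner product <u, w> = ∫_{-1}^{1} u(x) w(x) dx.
g(x) = 2*x^2 - 8*x/5 - 2

The best approximation g ∈ W is the orthogonal projection of f onto W. Writing g = a_0 + a_1 x + a_2 x^2, the coefficients solve the normal equations G · a = b where
  G_{ij} = <φ_i, φ_j> and b_i = <f, φ_i>, with φ_0 = 1, φ_1 = x, φ_2 = x^2.
G =
  [2, 0, 2/3]
  [0, 2/3, 0]
  [2/3, 0, 2/5],
b = (-8/3, -16/15, -8/15).
Solving gives a_0 = -2, a_1 = -8/5, a_2 = 2, so
  g(x) = 2*x^2 - 8*x/5 - 2.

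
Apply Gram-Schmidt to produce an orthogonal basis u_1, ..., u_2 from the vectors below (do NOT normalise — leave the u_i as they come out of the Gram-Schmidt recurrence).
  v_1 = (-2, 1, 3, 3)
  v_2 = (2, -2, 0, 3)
Orthogonal basis:
  u_1 = (-2, 1, 3, 3)
  u_2 = (52/23, -49/23, -9/23, 60/23)

Apply the Gram-Schmidt recurrence
  u_1 = v_1
  u_i = v_i − Σ_{j<i} ((v_i · u_j) / (u_j · u_j)) · u_j.

Step by step this gives:
  u_1 = (-2, 1, 3, 3)
  u_2 = (52/23, -49/23, -9/23, 60/23)

Orthogonality check:
  u_2 · u_1 = 0 (should be 0)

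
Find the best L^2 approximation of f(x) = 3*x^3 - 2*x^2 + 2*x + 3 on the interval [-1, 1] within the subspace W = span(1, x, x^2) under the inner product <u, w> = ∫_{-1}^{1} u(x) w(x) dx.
g(x) = -2*x^2 + 19*x/5 + 3

The best approximation g ∈ W is the orthogonal projection of f onto W. Writing g = a_0 + a_1 x + a_2 x^2, the coefficients solve the normal equations G · a = b where
  G_{ij} = <φ_i, φ_j> and b_i = <f, φ_i>, with φ_0 = 1, φ_1 = x, φ_2 = x^2.
G =
  [2, 0, 2/3]
  [0, 2/3, 0]
  [2/3, 0, 2/5],
b = (14/3, 38/15, 6/5).
Solving gives a_0 = 3, a_1 = 19/5, a_2 = -2, so
  g(x) = -2*x^2 + 19*x/5 + 3.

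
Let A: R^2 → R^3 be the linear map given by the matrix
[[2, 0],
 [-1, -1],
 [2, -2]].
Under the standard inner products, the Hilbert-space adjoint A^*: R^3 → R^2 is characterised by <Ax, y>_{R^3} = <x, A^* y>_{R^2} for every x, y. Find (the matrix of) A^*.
A^* = A^T =
[[2, -1, 2],
 [0, -1, -2]]

For real matrices with standard dot products, the defining identity <Ax, y> = <x, A^* y> gives (Ax)^T y = x^T (A^*) y, i.e. x^T A^T y = x^T (A^*) y. Since this holds for all x, y, we must have A^* = A^T. Therefore
A^* =
[[2, -1, 2],
 [0, -1, -2]].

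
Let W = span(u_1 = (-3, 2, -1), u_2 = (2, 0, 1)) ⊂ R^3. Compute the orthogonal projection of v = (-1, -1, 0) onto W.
proj_W(v) = (-5/7, -6/7, -4/7)

Set up U = [u_1 | ... | u_2] ∈ R^(3×2). The projector onto W = col(U) is P = U (U^T U)^(-1) U^T.
Compute U^T U =
  [14, -7]
  [-7, 5],
and U^T v = (1, -2).
Solve U^T U · c = U^T v for the coefficients: c = (-3/7, -1). The projection is proj_W(v) = U c.
Check: (v - proj_W(v)) · u_1 = 0  (should be 0).
Check: (v - proj_W(v)) · u_2 = 0  (should be 0).
Result: proj_W(v) = (-5/7, -6/7, -4/7).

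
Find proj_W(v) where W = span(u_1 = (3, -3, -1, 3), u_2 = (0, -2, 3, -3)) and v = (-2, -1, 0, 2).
proj_W(v) = (63/290, 31/290, -81/145, 102/145)

Set up U = [u_1 | ... | u_2] ∈ R^(4×2). The projector onto W = col(U) is P = U (U^T U)^(-1) U^T.
Compute U^T U =
  [28, -6]
  [-6, 22],
and U^T v = (3, -4).
Solve U^T U · c = U^T v for the coefficients: c = (21/290, -47/290). The projection is proj_W(v) = U c.
Check: (v - proj_W(v)) · u_1 = 0  (should be 0).
Check: (v - proj_W(v)) · u_2 = 0  (should be 0).
Result: proj_W(v) = (63/290, 31/290, -81/145, 102/145).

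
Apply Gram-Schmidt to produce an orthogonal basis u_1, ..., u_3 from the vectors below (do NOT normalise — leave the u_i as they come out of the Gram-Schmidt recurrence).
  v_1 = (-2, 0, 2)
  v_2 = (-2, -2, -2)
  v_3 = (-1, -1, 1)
Orthogonal basis:
  u_1 = (-2, 0, 2)
  u_2 = (-2, -2, -2)
  u_3 = (1/3, -2/3, 1/3)

Apply the Gram-Schmidt recurrence
  u_1 = v_1
  u_i = v_i − Σ_{j<i} ((v_i · u_j) / (u_j · u_j)) · u_j.

Step by step this gives:
  u_1 = (-2, 0, 2)
  u_2 = (-2, -2, -2)
  u_3 = (1/3, -2/3, 1/3)

Orthogonality check:
  u_2 · u_1 = 0 (should be 0)
  u_3 · u_1 = 0 (should be 0)
  u_3 · u_2 = 0 (should be 0)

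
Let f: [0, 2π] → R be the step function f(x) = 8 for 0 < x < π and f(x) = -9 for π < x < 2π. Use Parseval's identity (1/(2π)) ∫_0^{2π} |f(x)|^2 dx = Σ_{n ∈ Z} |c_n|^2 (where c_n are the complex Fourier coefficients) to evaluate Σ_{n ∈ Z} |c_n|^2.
Σ |c_n|^2 = 145/2

Parseval equates the L^2 energy of f (normalised by 1/(2π)) with the ℓ^2 sum of its Fourier coefficients: (1/(2π)) ∫_0^{2π} |f|^2 = Σ |c_n|^2.
Compute the left side: (1/(2π)) [∫_0^π 8^2 dx + ∫_π^{2π} (-9)^2 dx] = (1/(2π)) · (64π + 81π) = (64 + 81)/2 = 145/2.
So Σ_{n ∈ Z} |c_n|^2 = 145/2.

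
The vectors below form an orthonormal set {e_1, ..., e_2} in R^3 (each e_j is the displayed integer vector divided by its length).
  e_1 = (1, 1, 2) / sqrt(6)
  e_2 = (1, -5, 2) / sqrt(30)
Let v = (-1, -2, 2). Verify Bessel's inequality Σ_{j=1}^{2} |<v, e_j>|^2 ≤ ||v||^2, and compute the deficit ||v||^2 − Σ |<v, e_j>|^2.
Σ |<v, e_j>|^2 = 29/5; ||v||^2 = 9; deficit = 16/5

Write each e_j = u_j / sqrt(<u_j, u_j>) where u_j is the displayed integer vector. Then <v, e_j> = <v, u_j> / sqrt(<u_j, u_j>), so |<v, e_j>|^2 = <v, u_j>^2 / <u_j, u_j>.
Coefficients: <v, e_1> = 1/sqrt(6), <v, e_2> = 13/sqrt(30).
Square and sum: Σ |<v, e_j>|^2 = 29/5.
Compute ||v||^2 = v·v = 9.
Deficit = 9 − 29/5 = 16/5 ≥ 0, confirming Bessel's inequality. (The deficit equals ||v − Σ <v,e_j> e_j||^2, the squared distance from v to span{e_j}.)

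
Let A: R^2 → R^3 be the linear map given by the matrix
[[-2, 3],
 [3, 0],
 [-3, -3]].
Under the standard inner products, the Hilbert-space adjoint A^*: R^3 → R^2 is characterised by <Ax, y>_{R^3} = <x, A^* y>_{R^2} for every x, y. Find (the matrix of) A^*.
A^* = A^T =
[[-2, 3, -3],
 [3, 0, -3]]

For real matrices with standard dot products, the defining identity <Ax, y> = <x, A^* y> gives (Ax)^T y = x^T (A^*) y, i.e. x^T A^T y = x^T (A^*) y. Since this holds for all x, y, we must have A^* = A^T. Therefore
A^* =
[[-2, 3, -3],
 [3, 0, -3]].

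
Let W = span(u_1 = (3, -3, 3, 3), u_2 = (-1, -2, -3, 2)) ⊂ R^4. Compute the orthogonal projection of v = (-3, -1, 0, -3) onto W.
proj_W(v) = (-43/36, 49/36, -13/12, -49/36)

Set up U = [u_1 | ... | u_2] ∈ R^(4×2). The projector onto W = col(U) is P = U (U^T U)^(-1) U^T.
Compute U^T U =
  [36, 0]
  [0, 18],
and U^T v = (-15, -1).
Solve U^T U · c = U^T v for the coefficients: c = (-5/12, -1/18). The projection is proj_W(v) = U c.
Check: (v - proj_W(v)) · u_1 = 0  (should be 0).
Check: (v - proj_W(v)) · u_2 = 0  (should be 0).
Result: proj_W(v) = (-43/36, 49/36, -13/12, -49/36).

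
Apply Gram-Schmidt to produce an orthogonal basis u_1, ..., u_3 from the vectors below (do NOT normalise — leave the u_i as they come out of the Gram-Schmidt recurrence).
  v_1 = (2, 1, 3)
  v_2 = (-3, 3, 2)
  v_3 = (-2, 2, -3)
Orthogonal basis:
  u_1 = (2, 1, 3)
  u_2 = (-24/7, 39/14, 19/14)
  u_3 = (21/23, 39/23, -27/23)

Apply the Gram-Schmidt recurrence
  u_1 = v_1
  u_i = v_i − Σ_{j<i} ((v_i · u_j) / (u_j · u_j)) · u_j.

Step by step this gives:
  u_1 = (2, 1, 3)
  u_2 = (-24/7, 39/14, 19/14)
  u_3 = (21/23, 39/23, -27/23)

Orthogonality check:
  u_2 · u_1 = 0 (should be 0)
  u_3 · u_1 = 0 (should be 0)
  u_3 · u_2 = 0 (should be 0)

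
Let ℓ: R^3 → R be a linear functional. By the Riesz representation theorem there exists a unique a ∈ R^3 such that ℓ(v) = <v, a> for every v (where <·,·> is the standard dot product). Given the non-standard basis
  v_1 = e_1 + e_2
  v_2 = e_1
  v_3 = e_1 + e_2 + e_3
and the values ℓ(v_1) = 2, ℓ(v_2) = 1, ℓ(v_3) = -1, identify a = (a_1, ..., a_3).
a = (1, 1, -3)

Write a = (a_1, ..., a_3) in the standard basis. For each basis vector v_i, ℓ(v_i) = <v_i, a> is a linear equation in the a_j's. Collect the n equations into a matrix system V a = ℓ, where row i of V is v_i (expressed in the standard basis). Since V is invertible (lower-triangular with 1s on the diagonal, up to permutation), solve by back-substitution:
  V =
[[1, 1, 0],
 [1, 0, 0],
 [1, 1, 1]]
  V a = (2, 1, -1)
Solving gives a = (1, 1, -3).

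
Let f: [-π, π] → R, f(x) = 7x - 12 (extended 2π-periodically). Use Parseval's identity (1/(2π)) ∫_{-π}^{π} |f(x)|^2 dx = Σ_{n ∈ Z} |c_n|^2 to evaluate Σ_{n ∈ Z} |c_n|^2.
Σ |c_n|^2 = 49π^2/3 + 144

Expand and integrate term by term over [-π, π]:
  ∫ (7x)^2 dx = 49·(2π^3/3); ∫ 2·7·(-12)·x dx = 0 (odd integrand); ∫ (-12)^2 dx = 144·2π.
So (1/(2π)) ∫_{-π}^{π} (7x - 12)^2 dx = 49π^2/3 + 144 = 49π^2/3 + 144.
Parseval ⇒ Σ |c_n|^2 = 49π^2/3 + 144.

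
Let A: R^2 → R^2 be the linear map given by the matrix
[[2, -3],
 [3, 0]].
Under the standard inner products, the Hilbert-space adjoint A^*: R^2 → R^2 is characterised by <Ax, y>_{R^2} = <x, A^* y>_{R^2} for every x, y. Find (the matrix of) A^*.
A^* = A^T =
[[2, 3],
 [-3, 0]]

For real matrices with standard dot products, the defining identity <Ax, y> = <x, A^* y> gives (Ax)^T y = x^T (A^*) y, i.e. x^T A^T y = x^T (A^*) y. Since this holds for all x, y, we must have A^* = A^T. Therefore
A^* =
[[2, 3],
 [-3, 0]].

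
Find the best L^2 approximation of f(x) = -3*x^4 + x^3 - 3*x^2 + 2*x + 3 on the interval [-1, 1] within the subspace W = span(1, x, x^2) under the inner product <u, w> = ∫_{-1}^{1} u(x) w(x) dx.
g(x) = -39*x^2/7 + 13*x/5 + 114/35

The best approximation g ∈ W is the orthogonal projection of f onto W. Writing g = a_0 + a_1 x + a_2 x^2, the coefficients solve the normal equations G · a = b where
  G_{ij} = <φ_i, φ_j> and b_i = <f, φ_i>, with φ_0 = 1, φ_1 = x, φ_2 = x^2.
G =
  [2, 0, 2/3]
  [0, 2/3, 0]
  [2/3, 0, 2/5],
b = (14/5, 26/15, -2/35).
Solving gives a_0 = 114/35, a_1 = 13/5, a_2 = -39/7, so
  g(x) = -39*x^2/7 + 13*x/5 + 114/35.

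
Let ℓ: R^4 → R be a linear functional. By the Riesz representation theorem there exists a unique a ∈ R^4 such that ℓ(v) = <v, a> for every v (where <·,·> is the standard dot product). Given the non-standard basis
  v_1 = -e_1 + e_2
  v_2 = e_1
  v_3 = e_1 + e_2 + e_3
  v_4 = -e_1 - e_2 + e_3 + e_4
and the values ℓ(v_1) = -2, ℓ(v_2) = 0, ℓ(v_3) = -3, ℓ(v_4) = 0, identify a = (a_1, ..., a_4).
a = (0, -2, -1, -1)

Write a = (a_1, ..., a_4) in the standard basis. For each basis vector v_i, ℓ(v_i) = <v_i, a> is a linear equation in the a_j's. Collect the n equations into a matrix system V a = ℓ, where row i of V is v_i (expressed in the standard basis). Since V is invertible (lower-triangular with 1s on the diagonal, up to permutation), solve by back-substitution:
  V =
[[-1, 1, 0, 0],
 [1, 0, 0, 0],
 [1, 1, 1, 0],
 [-1, -1, 1, 1]]
  V a = (-2, 0, -3, 0)
Solving gives a = (0, -2, -1, -1).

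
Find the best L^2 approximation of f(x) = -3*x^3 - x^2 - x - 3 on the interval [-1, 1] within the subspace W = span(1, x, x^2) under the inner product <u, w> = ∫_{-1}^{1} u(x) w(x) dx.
g(x) = -x^2 - 14*x/5 - 3

The best approximation g ∈ W is the orthogonal projection of f onto W. Writing g = a_0 + a_1 x + a_2 x^2, the coefficients solve the normal equations G · a = b where
  G_{ij} = <φ_i, φ_j> and b_i = <f, φ_i>, with φ_0 = 1, φ_1 = x, φ_2 = x^2.
G =
  [2, 0, 2/3]
  [0, 2/3, 0]
  [2/3, 0, 2/5],
b = (-20/3, -28/15, -12/5).
Solving gives a_0 = -3, a_1 = -14/5, a_2 = -1, so
  g(x) = -x^2 - 14*x/5 - 3.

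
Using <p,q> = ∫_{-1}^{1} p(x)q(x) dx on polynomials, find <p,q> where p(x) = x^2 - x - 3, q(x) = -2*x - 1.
<p,q> = 20/3

Expand the product: p(x)·q(x) = -2*x^3 + x^2 + 7*x + 3.
∫_{-1}^{1} of each monomial x^k gives [2/(k+1) if k even, 0 if k odd]. Integrating term-by-term (or equivalently evaluating the antiderivative F(x) = -x^4/2 + x^3/3 + 7*x^2/2 + 3*x at the endpoints):
  F(1) − F(−1) = 19/3 − (-1/3) = 20/3.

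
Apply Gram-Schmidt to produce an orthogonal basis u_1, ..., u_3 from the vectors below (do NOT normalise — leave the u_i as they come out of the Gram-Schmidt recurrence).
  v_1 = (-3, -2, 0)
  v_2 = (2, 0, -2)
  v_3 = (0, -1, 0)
Orthogonal basis:
  u_1 = (-3, -2, 0)
  u_2 = (8/13, -12/13, -2)
  u_3 = (6/17, -9/17, 6/17)

Apply the Gram-Schmidt recurrence
  u_1 = v_1
  u_i = v_i − Σ_{j<i} ((v_i · u_j) / (u_j · u_j)) · u_j.

Step by step this gives:
  u_1 = (-3, -2, 0)
  u_2 = (8/13, -12/13, -2)
  u_3 = (6/17, -9/17, 6/17)

Orthogonality check:
  u_2 · u_1 = 0 (should be 0)
  u_3 · u_1 = 0 (should be 0)
  u_3 · u_2 = 0 (should be 0)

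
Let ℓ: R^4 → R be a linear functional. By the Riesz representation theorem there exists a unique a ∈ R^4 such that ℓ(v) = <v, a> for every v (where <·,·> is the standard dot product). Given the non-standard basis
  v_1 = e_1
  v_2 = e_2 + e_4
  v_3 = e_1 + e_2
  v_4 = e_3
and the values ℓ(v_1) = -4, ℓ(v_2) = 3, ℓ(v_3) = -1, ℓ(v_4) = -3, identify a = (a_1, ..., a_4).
a = (-4, 3, -3, 0)

Write a = (a_1, ..., a_4) in the standard basis. For each basis vector v_i, ℓ(v_i) = <v_i, a> is a linear equation in the a_j's. Collect the n equations into a matrix system V a = ℓ, where row i of V is v_i (expressed in the standard basis). Since V is invertible (lower-triangular with 1s on the diagonal, up to permutation), solve by back-substitution:
  V =
[[1, 0, 0, 0],
 [0, 1, 0, 1],
 [1, 1, 0, 0],
 [0, 0, 1, 0]]
  V a = (-4, 3, -1, -3)
Solving gives a = (-4, 3, -3, 0).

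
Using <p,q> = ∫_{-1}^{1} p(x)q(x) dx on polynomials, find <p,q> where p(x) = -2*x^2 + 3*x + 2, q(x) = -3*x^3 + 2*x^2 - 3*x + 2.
<p,q> = -16/5

Expand the product: p(x)·q(x) = 6*x^5 - 13*x^4 + 6*x^3 - 9*x^2 + 4.
∫_{-1}^{1} of each monomial x^k gives [2/(k+1) if k even, 0 if k odd]. Integrating term-by-term (or equivalently evaluating the antiderivative F(x) = x^6 - 13*x^5/5 + 3*x^4/2 - 3*x^3 + 4*x at the endpoints):
  F(1) − F(−1) = 9/10 − (41/10) = -16/5.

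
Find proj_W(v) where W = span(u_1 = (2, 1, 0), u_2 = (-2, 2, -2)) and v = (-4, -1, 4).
proj_W(v) = (-3, -3, 1)

Set up U = [u_1 | ... | u_2] ∈ R^(3×2). The projector onto W = col(U) is P = U (U^T U)^(-1) U^T.
Compute U^T U =
  [5, -2]
  [-2, 12],
and U^T v = (-9, -2).
Solve U^T U · c = U^T v for the coefficients: c = (-2, -1/2). The projection is proj_W(v) = U c.
Check: (v - proj_W(v)) · u_1 = 0  (should be 0).
Check: (v - proj_W(v)) · u_2 = 0  (should be 0).
Result: proj_W(v) = (-3, -3, 1).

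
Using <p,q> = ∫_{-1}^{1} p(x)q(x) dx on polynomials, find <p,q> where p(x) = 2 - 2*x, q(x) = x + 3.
<p,q> = 32/3

Expand the product: p(x)·q(x) = -2*x^2 - 4*x + 6.
∫_{-1}^{1} of each monomial x^k gives [2/(k+1) if k even, 0 if k odd]. Integrating term-by-term (or equivalently evaluating the antiderivative F(x) = -2*x^3/3 - 2*x^2 + 6*x at the endpoints):
  F(1) − F(−1) = 10/3 − (-22/3) = 32/3.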